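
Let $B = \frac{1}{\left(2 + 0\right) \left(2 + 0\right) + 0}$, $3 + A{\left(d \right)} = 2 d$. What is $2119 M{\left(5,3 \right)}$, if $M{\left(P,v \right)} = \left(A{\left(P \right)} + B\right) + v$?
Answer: $\frac{86879}{4} \approx 21720.0$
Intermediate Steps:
$A{\left(d \right)} = -3 + 2 d$
$B = \frac{1}{4}$ ($B = \frac{1}{2 \cdot 2 + 0} = \frac{1}{4 + 0} = \frac{1}{4} \approx 0.25$)
$M{\left(P,v \right)} = - \frac{11}{4} + v + 2 P$ ($M{\left(P,v \right)} = \left(\left(-3 + 2 P\right) + \frac{1}{4}\right) + v = \left(- \frac{11}{4} + 2 P\right) + v = - \frac{11}{4} + v + 2 P$)
$2119 M{\left(5,3 \right)} = 2119 \left(- \frac{11}{4} + 3 + 2 \cdot 5\right) = 2119 \left(- \frac{11}{4} + 3 + 10\right) = 2119 \cdot \frac{41}{4} = \frac{86879}{4}$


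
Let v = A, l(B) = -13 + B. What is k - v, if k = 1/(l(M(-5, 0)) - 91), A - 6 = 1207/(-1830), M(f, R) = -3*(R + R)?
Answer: -509111/95160 ≈ -5.3501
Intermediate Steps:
M(f, R) = -6*R
A = 9773/1830 (A = 6 + 1207/(-1830) = 6 + 1207*(-1/1830) = 6 - 1207/1830 = 9773/1830 ≈ 5.3404)
v = 9773/1830 ≈ 5.3404
k = -1/104 (k = 1/((-13 - 6*0) - 91) = 1/((-13 + 0) - 91) = 1/(-13 - 91) = 1/(-104) = -1/104 ≈ -0.0096154)
k - v = -1/104 - 1*9773/1830 = -1/104 - 9773/1830 = -509111/95160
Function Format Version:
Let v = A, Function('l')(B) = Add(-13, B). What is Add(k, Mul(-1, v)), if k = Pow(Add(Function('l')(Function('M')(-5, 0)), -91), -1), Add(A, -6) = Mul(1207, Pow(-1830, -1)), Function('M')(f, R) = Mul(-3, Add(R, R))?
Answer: Rational(-509111, 95160) ≈ -5.3501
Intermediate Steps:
Function('M')(f, R) = Mul(-6, R) (Function('M')(f, R) = Mul(-3, Mul(2, R)) = Mul(-6, R))
A = Rational(9773, 1830) (A = Add(6, Mul(1207, Pow(-1830, -1))) = Add(6, Mul(1207, Rational(-1, 1830))) = Add(6, Rational(-1207, 1830)) = Rational(9773, 1830) ≈ 5.3404)
v = Rational(9773, 1830) ≈ 5.3404
k = Rational(-1, 104) (k = Pow(Add(Add(-13, Mul(-6, 0)), -91), -1) = Pow(Add(Add(-13, 0), -91), -1) = Pow(Add(-13, -91), -1) = Pow(-104, -1) = Rational(-1, 104) ≈ -0.0096154)
Add(k, Mul(-1, v)) = Add(Rational(-1, 104), Mul(-1, Rational(9773, 1830))) = Add(Rational(-1, 104), Rational(-9773, 1830)) = Rational(-509111, 95160)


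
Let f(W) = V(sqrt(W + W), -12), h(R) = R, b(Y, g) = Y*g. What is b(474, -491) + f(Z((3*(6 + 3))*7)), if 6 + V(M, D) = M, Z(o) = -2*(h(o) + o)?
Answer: -232740 + 6*I*sqrt(42) ≈ -2.3274e+5 + 38.884*I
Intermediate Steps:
Z(o) = -4*o (Z(o) = -2*(o + o) = -4*o)
V(M, D) = -6 + M
f(W) = -6 + sqrt(2)*sqrt(W) (f(W) = -6 + sqrt(W + W) = -6 + sqrt(2*W) = -6 + sqrt(2)*sqrt(W))
b(474, -491) + f(Z((3*(6 + 3))*7)) = 474*(-491) + (-6 + sqrt(2)*sqrt(-4*3*(6 + 3)*7)) = -232734 + (-6 + sqrt(2)*sqrt(-4*3*9*7)) = -232734 + (-6 + sqrt(2)*sqrt(-108*7)) = -232734 + (-6 + sqrt(2)*sqrt(-4*189)) = -232734 + (-6 + sqrt(2)*sqrt(-756)) = -232734 + (-6 + sqrt(2)*(6*I*sqrt(21))) = -232734 + (-6 + 6*I*sqrt(42)) = -232740 + 6*I*sqrt(42)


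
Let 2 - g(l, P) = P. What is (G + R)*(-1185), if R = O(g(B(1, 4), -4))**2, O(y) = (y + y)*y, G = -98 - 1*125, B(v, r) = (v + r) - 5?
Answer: -5878785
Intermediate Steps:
B(v, r) = -5 + r + v (B(v, r) = (r + v) - 5 = -5 + r + v)
g(l, P) = 2 - P
G = -223 (G = -98 - 125 = -223)
O(y) = 2*y**2 (O(y) = (2*y)*y = 2*y**2)
R = 5184 (R = (2*(2 - 1*(-4))**2)**2 = (2*(2 + 4)**2)**2 = (2*6**2)**2 = (2*36)**2 = 72**2 = 5184)
(G + R)*(-1185) = (-223 + 5184)*(-1185) = 4961*(-1185) = -5878785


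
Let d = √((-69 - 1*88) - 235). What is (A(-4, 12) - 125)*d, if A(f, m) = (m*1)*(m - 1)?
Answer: 98*I*√2 ≈ 138.59*I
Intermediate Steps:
d = 14*I*√2 (d = √((-69 - 88) - 235) = √(-157 - 235) = √(-392) = 14*I*√2 ≈ 19.799*I)
A(f, m) = m*(-1 + m)
(A(-4, 12) - 125)*d = (12*(-1 + 12) - 125)*(14*I*√2) = (12*11 - 125)*(14*I*√2) = (132 - 125)*(14*I*√2) = 7*(14*I*√2) = 98*I*√2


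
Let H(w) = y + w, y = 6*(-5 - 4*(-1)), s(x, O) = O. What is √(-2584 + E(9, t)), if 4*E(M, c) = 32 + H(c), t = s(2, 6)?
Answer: 4*I*√161 ≈ 50.754*I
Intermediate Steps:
t = 6
y = -6 (y = 6*(-5 + 4) = 6*(-1) = -6)
H(w) = -6 + w
E(M, c) = 13/2 + c/4 (E(M, c) = (32 + (-6 + c))/4 = (26 + c)/4 = 13/2 + c/4)
√(-2584 + E(9, t)) = √(-2584 + (13/2 + (¼)*6)) = √(-2584 + (13/2 + 3/2)) = √(-2584 + 8) = √(-2576) = 4*I*√161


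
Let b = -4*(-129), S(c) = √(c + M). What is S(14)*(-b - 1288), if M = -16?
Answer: -1804*I*√2 ≈ -2551.2*I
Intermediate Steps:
S(c) = √(-16 + c) (S(c) = √(c - 16) = √(-16 + c))
b = 516
S(14)*(-b - 1288) = √(-16 + 14)*(-1*516 - 1288) = √(-2)*(-516 - 1288) = (I*√2)*(-1804) = -1804*I*√2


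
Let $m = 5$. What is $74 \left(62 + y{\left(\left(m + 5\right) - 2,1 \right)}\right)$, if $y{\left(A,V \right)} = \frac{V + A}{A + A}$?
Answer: $\frac{37037}{8} \approx 4629.6$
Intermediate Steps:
$y{\left(A,V \right)} = \frac{A + V}{2 A}$
$74 \left(62 + y{\left(\left(m + 5\right) - 2,1 \right)}\right) = 74 \left(62 + \frac{\left(\left(5 + 5\right) - 2\right) + 1}{2 \left(\left(5 + 5\right) - 2\right)}\right) = 74 \left(62 + \frac{\left(10 - 2\right) + 1}{2 \left(10 - 2\right)}\right) = 74 \left(62 + \frac{8 + 1}{2 \cdot 8}\right) = 74 \left(62 + \frac{1}{2} \cdot \frac{1}{8} \cdot 9\right) = 74 \left(62 + \frac{9}{16}\right) = 74 \cdot \frac{1001}{16} = \frac{37037}{8}$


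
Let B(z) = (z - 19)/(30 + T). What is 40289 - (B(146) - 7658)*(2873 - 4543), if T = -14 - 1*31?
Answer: -38288131/3 ≈ -1.2763e+7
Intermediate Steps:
T = -45 (T = -14 - 31 = -45)
B(z) = 19/15 - z/15 (B(z) = (z - 19)/(30 - 45) = (-19 + z)/(-15) = (-19 + z)*(-1/15) = 19/15 - z/15)
40289 - (B(146) - 7658)*(2873 - 4543) = 40289 - ((19/15 - 1/15*146) - 7658)*(2873 - 4543) = 40289 - ((19/15 - 146/15) - 7658)*(-1670) = 40289 - (-127/15 - 7658)*(-1670) = 40289 - (-114997)*(-1670)/15 = 40289 - 1*38408998/3 = 40289 - 38408998/3 = -38288131/3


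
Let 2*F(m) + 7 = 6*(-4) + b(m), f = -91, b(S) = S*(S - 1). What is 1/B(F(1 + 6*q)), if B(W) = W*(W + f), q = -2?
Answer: -4/8181 ≈ -0.00048894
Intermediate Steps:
b(S) = S*(-1 + S)
F(m) = -31/2 + m*(-1 + m)/2 (F(m) = -7/2 + (6*(-4) + m*(-1 + m))/2 = -7/2 + (-24 + m*(-1 + m))/2 = -7/2 + (-12 + m*(-1 + m)/2) = -31/2 + m*(-1 + m)/2)
B(W) = W*(-91 + W) (B(W) = W*(W - 91) = W*(-91 + W))
1/B(F(1 + 6*q)) = 1/((-31/2 + (1 + 6*(-2))*(-1 + (1 + 6*(-2)))/2)*(-91 + (-31/2 + (1 + 6*(-2))*(-1 + (1 + 6*(-2)))/2))) = 1/((-31/2 + (1 - 12)*(-1 + (1 - 12))/2)*(-91 + (-31/2 + (1 - 12)*(-1 + (1 - 12))/2))) = 1/((-31/2 + (1/2)*(-11)*(-1 - 11))*(-91 + (-31/2 + (1/2)*(-11)*(-1 - 11)))) = 1/((-31/2 + (1/2)*(-11)*(-12))*(-91 + (-31/2 + (1/2)*(-11)*(-12)))) = 1/((-31/2 + 66)*(-91 + (-31/2 + 66))) = 1/(101*(-91 + 101/2)/2) = 1/((101/2)*(-81/2)) = 1/(-8181/4) = -4/8181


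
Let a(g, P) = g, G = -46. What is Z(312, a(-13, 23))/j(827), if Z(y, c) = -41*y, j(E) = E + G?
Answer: -12792/781 ≈ -16.379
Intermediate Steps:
j(E) = -46 + E (j(E) = E - 46 = -46 + E)
Z(312, a(-13, 23))/j(827) = (-41*312)/(-46 + 827) = -12792/781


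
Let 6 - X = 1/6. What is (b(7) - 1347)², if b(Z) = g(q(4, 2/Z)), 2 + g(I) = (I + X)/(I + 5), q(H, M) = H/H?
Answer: 2354481529/1296 ≈ 1.8167e+6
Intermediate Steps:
X = 35/6 (X = 6 - 1/6 = 6 - 1*⅙ = 6 - ⅙ = 35/6 ≈ 5.8333)
q(H, M) = 1
g(I) = -2 + (35/6 + I)/(5 + I) (g(I) = -2 + (I + 35/6)/(I + 5) = -2 + (35/6 + I)/(5 + I))
b(Z) = -31/36 (b(Z) = (-25/6 - 1*1)/(5 + 1) = (-25/6 - 1)/6 = (⅙)*(-31/6) = -31/36)
(b(7) - 1347)² = (-31/36 - 1347)² = (-48523/36)² = 2354481529/1296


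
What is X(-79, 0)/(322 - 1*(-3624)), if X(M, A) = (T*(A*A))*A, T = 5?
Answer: 0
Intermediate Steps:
X(M, A) = 5*A³ (X(M, A) = (5*(A*A))*A = (5*A²)*A = 5*A³)
X(-79, 0)/(322 - 1*(-3624)) = (5*0³)/(322 - 1*(-3624)) = (5*0)/(322 + 3624) = 0/3946 = 0*(1/3946) = 0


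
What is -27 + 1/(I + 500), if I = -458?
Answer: -1133/42 ≈ -26.976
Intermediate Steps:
-27 + 1/(I + 500) = -27 + 1/(-458 + 500) = -27 + 1/42 = -1133/42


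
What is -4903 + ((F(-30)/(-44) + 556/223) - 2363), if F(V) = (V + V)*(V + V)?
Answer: -18018082/2453 ≈ -7345.3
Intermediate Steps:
F(V) = 4*V**2 (F(V) = (2*V)*(2*V) = 4*V**2)
-4903 + ((F(-30)/(-44) + 556/223) - 2363) = -4903 + (((4*(-30)**2)/(-44) + 556/223) - 2363) = -4903 + (((4*900)*(-1/44) + 556*(1/223)) - 2363) = -4903 + ((3600*(-1/44) + 556/223) - 2363) = -4903 + ((-900/11 + 556/223) - 2363) = -4903 + (-194584/2453 - 2363) = -4903 - 5991023/2453 = -18018082/2453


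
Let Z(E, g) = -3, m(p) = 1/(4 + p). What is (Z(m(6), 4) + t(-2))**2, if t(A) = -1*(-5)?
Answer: 4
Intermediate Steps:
t(A) = 5
(Z(m(6), 4) + t(-2))**2 = (-3 + 5)**2 = 2**2 = 4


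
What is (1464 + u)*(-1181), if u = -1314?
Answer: -177150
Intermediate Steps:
(1464 + u)*(-1181) = (1464 - 1314)*(-1181) = 150*(-1181) = -177150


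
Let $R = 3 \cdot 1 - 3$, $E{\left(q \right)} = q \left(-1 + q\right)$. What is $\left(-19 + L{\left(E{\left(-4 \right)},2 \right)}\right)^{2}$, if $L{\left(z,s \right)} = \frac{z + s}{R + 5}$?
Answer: $\frac{5329}{25} \approx 213.16$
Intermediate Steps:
$R = 0$ ($R = 3 - 3 = 0$)
$L{\left(z,s \right)} = \frac{s}{5} + \frac{z}{5}$ ($L{\left(z,s \right)} = \frac{z + s}{0 + 5} = \frac{s + z}{5} = \left(s + z\right) \frac{1}{5} = \frac{s}{5} + \frac{z}{5}$)
$\left(-19 + L{\left(E{\left(-4 \right)},2 \right)}\right)^{2} = \left(-19 + \left(\frac{1}{5} \cdot 2 + \frac{\left(-4\right) \left(-1 - 4\right)}{5}\right)\right)^{2} = \left(-19 + \left(\frac{2}{5} + \frac{\left(-4\right) \left(-5\right)}{5}\right)\right)^{2} = \left(-19 + \left(\frac{2}{5} + \frac{1}{5} \cdot 20\right)\right)^{2} = \left(-19 + \left(\frac{2}{5} + 4\right)\right)^{2} = \left(-19 + \frac{22}{5}\right)^{2} = \left(- \frac{73}{5}\right)^{2} = \frac{5329}{25}$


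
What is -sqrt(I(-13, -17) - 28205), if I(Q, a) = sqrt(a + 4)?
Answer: -sqrt(-28205 + I*sqrt(13)) ≈ -0.010734 - 167.94*I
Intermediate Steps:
I(Q, a) = sqrt(4 + a)
-sqrt(I(-13, -17) - 28205) = -sqrt(sqrt(4 - 17) - 28205) = -sqrt(sqrt(-13) - 28205) = -sqrt(I*sqrt(13) - 28205) = -sqrt(-28205 + I*sqrt(13))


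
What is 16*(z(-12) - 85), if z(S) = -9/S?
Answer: -1348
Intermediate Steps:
16*(z(-12) - 85) = 16*(-9/(-12) - 85) = 16*(-9*(-1/12) - 85) = 16*(¾ - 85) = 16*(-337/4) = -1348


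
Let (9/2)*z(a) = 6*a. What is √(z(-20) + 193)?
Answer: √1497/3 ≈ 12.897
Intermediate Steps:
z(a) = 4*a/3 (z(a) = 2*(6*a)/9 = 4*a/3)
√(z(-20) + 193) = √((4/3)*(-20) + 193) = √(-80/3 + 193) = √(499/3) = √1497/3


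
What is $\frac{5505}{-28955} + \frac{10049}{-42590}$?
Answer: $- \frac{105085349}{246638690} \approx -0.42607$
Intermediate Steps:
$\frac{5505}{-28955} + \frac{10049}{-42590} = 5505 \left(- \frac{1}{28955}\right) + 10049 \left(- \frac{1}{42590}\right) = - \frac{1101}{5791} - \frac{10049}{42590} = - \frac{105085349}{246638690}$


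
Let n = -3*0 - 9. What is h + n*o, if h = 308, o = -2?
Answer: 326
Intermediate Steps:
n = -9 (n = 0 - 9 = -9)
h + n*o = 308 - 9*(-2) = 308 + 18 = 326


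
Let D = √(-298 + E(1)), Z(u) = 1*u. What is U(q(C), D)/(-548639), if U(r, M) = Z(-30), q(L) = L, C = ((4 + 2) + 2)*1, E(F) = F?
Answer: 30/548639 ≈ 5.4681e-5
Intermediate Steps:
Z(u) = u
C = 8 (C = (6 + 2)*1 = 8*1 = 8)
D = 3*I*√33 (D = √(-298 + 1) = √(-297) = 3*I*√33 ≈ 17.234*I)
U(r, M) = -30
U(q(C), D)/(-548639) = -30/(-548639) = -30*(-1/548639) = 30/548639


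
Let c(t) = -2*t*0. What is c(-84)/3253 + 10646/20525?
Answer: 10646/20525 ≈ 0.51868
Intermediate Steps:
c(t) = 0
c(-84)/3253 + 10646/20525 = 0/3253 + 10646/20525 = 0*(1/3253) + 10646*(1/20525) = 0 + 10646/20525 = 10646/20525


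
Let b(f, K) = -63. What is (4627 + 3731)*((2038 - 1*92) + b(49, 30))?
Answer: 15738114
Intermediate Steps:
(4627 + 3731)*((2038 - 1*92) + b(49, 30)) = (4627 + 3731)*((2038 - 1*92) - 63) = 8358*((2038 - 92) - 63) = 8358*(1946 - 63) = 8358*1883 = 15738114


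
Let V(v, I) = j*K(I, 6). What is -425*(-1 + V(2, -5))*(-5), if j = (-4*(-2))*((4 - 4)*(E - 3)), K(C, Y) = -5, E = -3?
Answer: -2125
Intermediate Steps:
j = 0 (j = (-4*(-2))*((4 - 4)*(-3 - 3)) = 8*(0*(-6)) = 8*0 = 0)
V(v, I) = 0 (V(v, I) = 0*(-5) = 0)
-425*(-1 + V(2, -5))*(-5) = -425*(-1 + 0)*(-5) = -(-425)*(-5) = -425*5 = -2125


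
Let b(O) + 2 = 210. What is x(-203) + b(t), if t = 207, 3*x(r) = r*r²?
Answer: -8364803/3 ≈ -2.7883e+6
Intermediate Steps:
x(r) = r³/3 (x(r) = (r*r²)/3 = r³/3)
b(O) = 208 (b(O) = -2 + 210 = 208)
x(-203) + b(t) = (⅓)*(-203)³ + 208 = (⅓)*(-8365427) + 208 = -8365427/3 + 208 = -8364803/3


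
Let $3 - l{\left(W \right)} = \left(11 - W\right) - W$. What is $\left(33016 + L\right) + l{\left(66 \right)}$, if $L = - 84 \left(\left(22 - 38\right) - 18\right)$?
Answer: $35996$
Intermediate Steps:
$l{\left(W \right)} = -8 + 2 W$ ($l{\left(W \right)} = 3 - \left(\left(11 - W\right) - W\right) = 3 - \left(11 - 2 W\right) = 3 + \left(-11 + 2 W\right) = -8 + 2 W$)
$L = 2856$ ($L = - 84 \left(-16 - 18\right) = \left(-84\right) \left(-34\right) = 2856$)
$\left(33016 + L\right) + l{\left(66 \right)} = \left(33016 + 2856\right) + \left(-8 + 2 \cdot 66\right) = 35872 + \left(-8 + 132\right) = 35872 + 124 = 35996$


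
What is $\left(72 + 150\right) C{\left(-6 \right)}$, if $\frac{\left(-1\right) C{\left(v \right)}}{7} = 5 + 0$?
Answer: $-7770$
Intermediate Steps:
$C{\left(v \right)} = -35$ ($C{\left(v \right)} = - 7 \left(5 + 0\right) = \left(-7\right) 5 = -35$)
$\left(72 + 150\right) C{\left(-6 \right)} = \left(72 + 150\right) \left(-35\right) = 222 \left(-35\right) = -7770$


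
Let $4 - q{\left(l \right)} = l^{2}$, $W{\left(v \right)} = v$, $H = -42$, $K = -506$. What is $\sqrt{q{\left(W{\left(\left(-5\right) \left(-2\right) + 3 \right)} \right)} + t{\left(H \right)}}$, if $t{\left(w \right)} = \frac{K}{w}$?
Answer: $\frac{2 i \sqrt{16863}}{21} \approx 12.367 i$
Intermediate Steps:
$t{\left(w \right)} = - \frac{506}{w}$
$q{\left(l \right)} = 4 - l^{2}$
$\sqrt{q{\left(W{\left(\left(-5\right) \left(-2\right) + 3 \right)} \right)} + t{\left(H \right)}} = \sqrt{\left(4 - \left(\left(-5\right) \left(-2\right) + 3\right)^{2}\right) - \frac{506}{-42}} = \sqrt{\left(4 - \left(10 + 3\right)^{2}\right) - - \frac{253}{21}} = \sqrt{\left(4 - 13^{2}\right) + \frac{253}{21}} = \sqrt{\left(4 - 169\right) + \frac{253}{21}} = \sqrt{-165 + \frac{253}{21}} = \sqrt{- \frac{3212}{21}} = \frac{2 i \sqrt{16863}}{21}$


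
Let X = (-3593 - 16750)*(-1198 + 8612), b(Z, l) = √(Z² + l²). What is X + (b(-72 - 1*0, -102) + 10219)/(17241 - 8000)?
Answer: -1393755351263/9241 + 6*√433/9241 ≈ -1.5082e+8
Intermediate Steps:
X = -150823002 (X = -20343*7414 = -150823002)
X + (b(-72 - 1*0, -102) + 10219)/(17241 - 8000) = -150823002 + (√((-72 - 1*0)² + (-102)²) + 10219)/(17241 - 8000) = -150823002 + (√((-72 + 0)² + 10404) + 10219)/9241 = -150823002 + (√((-72)² + 10404) + 10219)*(1/9241) = -150823002 + (√(5184 + 10404) + 10219)*(1/9241) = -150823002 + (√15588 + 10219)*(1/9241) = -150823002 + (6*√433 + 10219)*(1/9241) = -150823002 + (10219 + 6*√433)*(1/9241) = -150823002 + (10219/9241 + 6*√433/9241) = -1393755351263/9241 + 6*√433/9241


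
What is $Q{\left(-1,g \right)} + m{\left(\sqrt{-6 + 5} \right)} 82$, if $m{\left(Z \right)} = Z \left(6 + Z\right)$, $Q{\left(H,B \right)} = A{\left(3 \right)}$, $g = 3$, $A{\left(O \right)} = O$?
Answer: $-79 + 492 i \approx -79.0 + 492.0 i$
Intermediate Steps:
$Q{\left(H,B \right)} = 3$
$Q{\left(-1,g \right)} + m{\left(\sqrt{-6 + 5} \right)} 82 = 3 + \sqrt{-6 + 5} \left(6 + \sqrt{-6 + 5}\right) 82 = 3 + \sqrt{-1} \left(6 + \sqrt{-1}\right) 82 = 3 + i \left(6 + i\right) 82 = 3 + 82 i \left(6 + i\right)$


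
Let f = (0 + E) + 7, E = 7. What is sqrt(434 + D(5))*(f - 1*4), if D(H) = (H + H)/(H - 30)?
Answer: 4*sqrt(2710) ≈ 208.23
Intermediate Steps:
f = 14 (f = (0 + 7) + 7 = 7 + 7 = 14)
D(H) = 2*H/(-30 + H) (D(H) = (2*H)/(-30 + H) = 2*H/(-30 + H))
sqrt(434 + D(5))*(f - 1*4) = sqrt(434 + 2*5/(-30 + 5))*(14 - 1*4) = sqrt(434 + 2*5/(-25))*(14 - 4) = sqrt(434 + 2*5*(-1/25))*10 = sqrt(434 - 2/5)*10 = sqrt(2168/5)*10 = (2*sqrt(2710)/5)*10 = 4*sqrt(2710)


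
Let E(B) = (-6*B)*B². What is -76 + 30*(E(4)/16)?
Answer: -796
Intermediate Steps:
E(B) = -6*B³
-76 + 30*(E(4)/16) = -76 + 30*(-6*4³/16) = -76 + 30*(-6*64*(1/16)) = -76 + 30*(-384*1/16) = -76 + 30*(-24) = -76 - 720 = -796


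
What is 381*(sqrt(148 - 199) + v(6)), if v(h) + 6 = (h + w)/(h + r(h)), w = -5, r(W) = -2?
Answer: -8763/4 + 381*I*sqrt(51) ≈ -2190.8 + 2720.9*I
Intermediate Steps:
v(h) = -6 + (-5 + h)/(-2 + h) (v(h) = -6 + (h - 5)/(h - 2) = -6 + (-5 + h)/(-2 + h))
381*(sqrt(148 - 199) + v(6)) = 381*(sqrt(148 - 199) + (7 - 5*6)/(-2 + 6)) = 381*(sqrt(-51) + (7 - 30)/4) = 381*(I*sqrt(51) + (1/4)*(-23)) = 381*(I*sqrt(51) - 23/4) = 381*(-23/4 + I*sqrt(51)) = -8763/4 + 381*I*sqrt(51)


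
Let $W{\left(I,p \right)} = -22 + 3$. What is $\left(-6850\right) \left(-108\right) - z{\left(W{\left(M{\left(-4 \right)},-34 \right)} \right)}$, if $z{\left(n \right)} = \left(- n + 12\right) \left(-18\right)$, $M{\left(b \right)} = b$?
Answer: $740358$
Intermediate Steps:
$W{\left(I,p \right)} = -19$
$z{\left(n \right)} = -216 + 18 n$ ($z{\left(n \right)} = \left(12 - n\right) \left(-18\right) = -216 + 18 n$)
$\left(-6850\right) \left(-108\right) - z{\left(W{\left(M{\left(-4 \right)},-34 \right)} \right)} = \left(-6850\right) \left(-108\right) - \left(-216 + 18 \left(-19\right)\right) = 739800 - \left(-216 - 342\right) = 739800 - -558 = 739800 + 558 = 740358$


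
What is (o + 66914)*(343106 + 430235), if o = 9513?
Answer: 59104132607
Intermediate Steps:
(o + 66914)*(343106 + 430235) = (9513 + 66914)*(343106 + 430235) = 76427*773341 = 59104132607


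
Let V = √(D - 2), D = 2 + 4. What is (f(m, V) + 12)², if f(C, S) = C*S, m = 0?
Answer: 144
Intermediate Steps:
D = 6
V = 2 (V = √(6 - 2) = √4 = 2)
(f(m, V) + 12)² = (0*2 + 12)² = (0 + 12)² = 12² = 144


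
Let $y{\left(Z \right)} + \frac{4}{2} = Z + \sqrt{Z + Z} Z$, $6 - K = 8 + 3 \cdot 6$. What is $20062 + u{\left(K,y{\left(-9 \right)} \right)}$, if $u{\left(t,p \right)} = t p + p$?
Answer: $20271 + 513 i \sqrt{2} \approx 20271.0 + 725.49 i$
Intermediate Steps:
$K = -20$ ($K = 6 - \left(8 + 3 \cdot 6\right) = 6 - \left(8 + 18\right) = 6 - 26 = -20$)
$y{\left(Z \right)} = -2 + Z + \sqrt{2} Z^{\frac{3}{2}}$ ($y{\left(Z \right)} = -2 + \left(Z + \sqrt{Z + Z} Z\right) = -2 + \left(Z + \sqrt{2 Z} Z\right) = -2 + \left(Z + \sqrt{2} \sqrt{Z} Z\right) = -2 + \left(Z + \sqrt{2} Z^{\frac{3}{2}}\right) = -2 + Z + \sqrt{2} Z^{\frac{3}{2}}$)
$u{\left(t,p \right)} = p + p t$ ($u{\left(t,p \right)} = p t + p = p + p t$)
$20062 + u{\left(K,y{\left(-9 \right)} \right)} = 20062 + \left(-2 - 9 + \sqrt{2} \left(-9\right)^{\frac{3}{2}}\right) \left(1 - 20\right) = 20062 + \left(-2 - 9 + \sqrt{2} \left(- 27 i\right)\right) \left(-19\right) = 20062 + \left(-2 - 9 - 27 i \sqrt{2}\right) \left(-19\right) = 20062 + \left(-11 - 27 i \sqrt{2}\right) \left(-19\right) = 20062 + \left(209 + 513 i \sqrt{2}\right) = 20271 + 513 i \sqrt{2}$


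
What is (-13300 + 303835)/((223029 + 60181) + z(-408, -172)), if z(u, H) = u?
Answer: 290535/282802 ≈ 1.0273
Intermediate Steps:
(-13300 + 303835)/((223029 + 60181) + z(-408, -172)) = (-13300 + 303835)/((223029 + 60181) - 408) = 290535/(283210 - 408) = 290535/282802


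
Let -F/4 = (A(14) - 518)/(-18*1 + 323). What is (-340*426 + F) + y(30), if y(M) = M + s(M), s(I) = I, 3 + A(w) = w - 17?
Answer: -44155804/305 ≈ -1.4477e+5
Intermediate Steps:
A(w) = -20 + w (A(w) = -3 + (w - 17) = -3 + (-17 + w) = -20 + w)
y(M) = 2*M (y(M) = M + M = 2*M)
F = 2096/305 (F = -4*((-20 + 14) - 518)/(-18*1 + 323) = -4*(-6 - 518)/(-18 + 323) = -(-2096)/305 = -4*(-524/305) = 2096/305 ≈ 6.8721)
(-340*426 + F) + y(30) = (-340*426 + 2096/305) + 2*30 = (-144840 + 2096/305) + 60 = -44174104/305 + 60 = -44155804/305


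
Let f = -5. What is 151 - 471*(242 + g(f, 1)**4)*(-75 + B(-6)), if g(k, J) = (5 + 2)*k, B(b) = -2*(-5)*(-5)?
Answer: 88363544776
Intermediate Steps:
B(b) = -50 (B(b) = 10*(-5) = -50)
g(k, J) = 7*k
151 - 471*(242 + g(f, 1)**4)*(-75 + B(-6)) = 151 - 471*(242 + (7*(-5))**4)*(-75 - 50) = 151 - 471*(242 + (-35)**4)*(-125) = 151 - 471*(242 + 1500625)*(-125) = 151 - 706908357*(-125) = 151 - 471*(-187608375) = 151 + 88363544625 = 88363544776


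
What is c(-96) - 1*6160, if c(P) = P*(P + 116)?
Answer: -8080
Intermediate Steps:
c(P) = P*(116 + P)
c(-96) - 1*6160 = -96*(116 - 96) - 1*6160 = -96*20 - 6160 = -1920 - 6160 = -8080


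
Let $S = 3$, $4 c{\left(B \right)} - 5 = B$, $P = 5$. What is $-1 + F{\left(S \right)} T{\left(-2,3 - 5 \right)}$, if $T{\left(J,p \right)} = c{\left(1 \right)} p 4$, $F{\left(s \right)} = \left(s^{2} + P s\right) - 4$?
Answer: $-241$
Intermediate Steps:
$c{\left(B \right)} = \frac{5}{4} + \frac{B}{4}$
$F{\left(s \right)} = -4 + s^{2} + 5 s$ ($F{\left(s \right)} = \left(s^{2} + 5 s\right) - 4 = -4 + s^{2} + 5 s$)
$T{\left(J,p \right)} = 6 p$ ($T{\left(J,p \right)} = \left(\frac{5}{4} + \frac{1}{4} \cdot 1\right) p 4 = \left(\frac{5}{4} + \frac{1}{4}\right) p 4 = \frac{3 p}{2} \cdot 4 = 6 p$)
$-1 + F{\left(S \right)} T{\left(-2,3 - 5 \right)} = -1 + \left(-4 + 3^{2} + 5 \cdot 3\right) 6 \left(3 - 5\right) = -1 + \left(-4 + 9 + 15\right) 6 \left(-2\right) = -1 + 20 \left(-12\right) = -1 - 240 = -241$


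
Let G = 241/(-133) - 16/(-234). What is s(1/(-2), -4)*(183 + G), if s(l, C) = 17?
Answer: 47949010/15561 ≈ 3081.4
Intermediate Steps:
G = -27133/15561 (G = 241*(-1/133) - 16*(-1/234) = -241/133 + 8/117 = -27133/15561 ≈ -1.7437)
s(1/(-2), -4)*(183 + G) = 17*(183 - 27133/15561) = 17*(2820530/15561) = 47949010/15561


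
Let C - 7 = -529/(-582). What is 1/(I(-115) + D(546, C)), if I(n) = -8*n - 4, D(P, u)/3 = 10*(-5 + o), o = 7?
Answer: 1/976 ≈ 0.0010246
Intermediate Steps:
C = 4603/582 (C = 7 - 529/(-582) = 7 - 529*(-1/582) = 7 + 529/582 = 4603/582 ≈ 7.9089)
D(P, u) = 60 (D(P, u) = 3*(10*(-5 + 7)) = 3*(10*2) = 3*20 = 60)
I(n) = -4 - 8*n
1/(I(-115) + D(546, C)) = 1/((-4 - 8*(-115)) + 60) = 1/((-4 + 920) + 60) = 1/(916 + 60) = 1/976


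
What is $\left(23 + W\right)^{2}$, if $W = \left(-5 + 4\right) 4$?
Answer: $361$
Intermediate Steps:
$W = -4$ ($W = \left(-1\right) 4 = -4$)
$\left(23 + W\right)^{2} = \left(23 - 4\right)^{2} = 19^{2} = 361$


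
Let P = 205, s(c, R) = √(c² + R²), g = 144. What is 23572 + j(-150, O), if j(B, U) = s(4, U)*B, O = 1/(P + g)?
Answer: 23572 - 150*√1948817/349 ≈ 22972.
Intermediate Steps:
s(c, R) = √(R² + c²)
O = 1/349 (O = 1/(205 + 144) = 1/349 ≈ 0.0028653)
j(B, U) = B*√(16 + U²) (j(B, U) = √(U² + 4²)*B = √(U² + 16)*B = √(16 + U²)*B = B*√(16 + U²))
23572 + j(-150, O) = 23572 - 150*√(16 + (1/349)²) = 23572 - 150*√(16 + 1/121801) = 23572 - 150*√1948817/349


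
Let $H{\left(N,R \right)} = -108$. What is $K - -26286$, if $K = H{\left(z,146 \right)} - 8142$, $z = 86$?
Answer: $18036$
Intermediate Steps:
$K = -8250$ ($K = -108 - 8142 = -8250$)
$K - -26286 = -8250 - -26286 = -8250 + 26286 = 18036$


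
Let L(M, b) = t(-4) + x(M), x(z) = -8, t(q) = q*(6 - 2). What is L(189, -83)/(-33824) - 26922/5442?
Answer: -18968315/3834796 ≈ -4.9464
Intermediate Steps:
t(q) = 4*q (t(q) = q*4 = 4*q)
L(M, b) = -24 (L(M, b) = 4*(-4) - 8 = -16 - 8 = -24)
L(189, -83)/(-33824) - 26922/5442 = -24/(-33824) - 26922/5442 = -24*(-1/33824) - 26922*1/5442 = 3/4228 - 4487/907 = -18968315/3834796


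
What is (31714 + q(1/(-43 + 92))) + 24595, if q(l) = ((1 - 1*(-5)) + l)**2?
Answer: 135284934/2401 ≈ 56345.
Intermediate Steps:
q(l) = (6 + l)**2 (q(l) = ((1 + 5) + l)**2 = (6 + l)**2)
(31714 + q(1/(-43 + 92))) + 24595 = (31714 + (6 + 1/(-43 + 92))**2) + 24595 = (31714 + (6 + 1/49)**2) + 24595 = (31714 + (295/49)**2) + 24595 = (31714 + 87025/2401) + 24595 = 76232339/2401 + 24595 = 135284934/2401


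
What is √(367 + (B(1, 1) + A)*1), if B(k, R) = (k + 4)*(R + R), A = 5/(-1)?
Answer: 2*√93 ≈ 19.287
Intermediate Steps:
A = -5 (A = 5*(-1) = -5)
B(k, R) = 2*R*(4 + k) (B(k, R) = (4 + k)*(2*R) = 2*R*(4 + k))
√(367 + (B(1, 1) + A)*1) = √(367 + (2*1*(4 + 1) - 5)*1) = √(367 + (2*1*5 - 5)*1) = √(367 + (10 - 5)*1) = √(367 + 5*1) = √(367 + 5) = √372 = 2*√93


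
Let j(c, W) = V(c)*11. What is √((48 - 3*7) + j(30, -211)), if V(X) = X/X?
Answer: √38 ≈ 6.1644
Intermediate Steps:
V(X) = 1
j(c, W) = 11 (j(c, W) = 1*11 = 11)
√((48 - 3*7) + j(30, -211)) = √((48 - 3*7) + 11) = √((48 - 21) + 11) = √(27 + 11) = √38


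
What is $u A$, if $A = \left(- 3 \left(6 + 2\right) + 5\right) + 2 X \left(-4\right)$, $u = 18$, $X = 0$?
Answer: $-342$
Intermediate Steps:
$A = -19$ ($A = \left(- 3 \left(6 + 2\right) + 5\right) + 2 \cdot 0 \left(-4\right) = \left(\left(-3\right) 8 + 5\right) + 0 \left(-4\right) = \left(-24 + 5\right) + 0 = -19 + 0 = -19$)
$u A = 18 \left(-19\right) = -342$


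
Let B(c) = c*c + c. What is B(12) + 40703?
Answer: 40859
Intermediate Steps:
B(c) = c + c**2 (B(c) = c**2 + c = c + c**2)
B(12) + 40703 = 12*(1 + 12) + 40703 = 12*13 + 40703 = 156 + 40703 = 40859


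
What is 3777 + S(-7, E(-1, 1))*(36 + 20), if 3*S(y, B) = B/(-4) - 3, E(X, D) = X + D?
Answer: 3721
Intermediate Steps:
E(X, D) = D + X
S(y, B) = -1 - B/12 (S(y, B) = (B/(-4) - 3)/3 = (-B/4 - 3)/3 = (-3 - B/4)/3 = -1 - B/12)
3777 + S(-7, E(-1, 1))*(36 + 20) = 3777 + (-1 - (1 - 1)/12)*(36 + 20) = 3777 + (-1 - 1/12*0)*56 = 3777 + (-1 + 0)*56 = 3777 - 1*56 = 3777 - 56 = 3721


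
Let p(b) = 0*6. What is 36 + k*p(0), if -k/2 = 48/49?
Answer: 36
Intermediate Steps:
k = -96/49 ≈ -1.9592
p(b) = 0
36 + k*p(0) = 36 - 96/49*0 = 36 + 0 = 36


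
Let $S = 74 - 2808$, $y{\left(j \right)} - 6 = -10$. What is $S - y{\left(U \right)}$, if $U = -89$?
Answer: $-2730$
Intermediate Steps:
$y{\left(j \right)} = -4$ ($y{\left(j \right)} = 6 - 10 = -4$)
$S = -2734$ ($S = 74 - 2808 = -2734$)
$S - y{\left(U \right)} = -2734 - -4 = -2734 + 4 = -2730$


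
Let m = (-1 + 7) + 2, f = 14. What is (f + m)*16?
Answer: 352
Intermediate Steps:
m = 8 (m = 6 + 2 = 8)
(f + m)*16 = (14 + 8)*16 = 22*16 = 352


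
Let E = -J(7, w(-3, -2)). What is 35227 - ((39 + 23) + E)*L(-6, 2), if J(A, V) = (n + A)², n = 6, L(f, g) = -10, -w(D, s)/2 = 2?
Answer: 34157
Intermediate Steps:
w(D, s) = -4 (w(D, s) = -2*2 = -4)
J(A, V) = (6 + A)²
E = -169 (E = -(6 + 7)² = -1*13² = -1*169 = -169)
35227 - ((39 + 23) + E)*L(-6, 2) = 35227 - ((39 + 23) - 169)*(-10) = 35227 - (62 - 169)*(-10) = 35227 - (-107)*(-10) = 35227 - 1*1070 = 35227 - 1070 = 34157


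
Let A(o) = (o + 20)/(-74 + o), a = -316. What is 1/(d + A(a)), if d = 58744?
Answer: 195/11455228 ≈ 1.7023e-5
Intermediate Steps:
A(o) = (20 + o)/(-74 + o)
1/(d + A(a)) = 1/(58744 + (20 - 316)/(-74 - 316)) = 1/(58744 - 296/(-390)) = 1/(58744 - 1/390*(-296)) = 1/(58744 + 148/195) = 1/(11455228/195) = 195/11455228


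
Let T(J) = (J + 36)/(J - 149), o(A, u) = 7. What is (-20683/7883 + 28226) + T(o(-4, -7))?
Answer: 31592513281/1119386 ≈ 28223.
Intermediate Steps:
T(J) = (36 + J)/(-149 + J)
(-20683/7883 + 28226) + T(o(-4, -7)) = (-20683/7883 + 28226) + (36 + 7)/(-149 + 7) = (-20683*1/7883 + 28226) + 43/(-142) = (-20683/7883 + 28226) - 1/142*43 = 222484875/7883 - 43/142 = 31592513281/1119386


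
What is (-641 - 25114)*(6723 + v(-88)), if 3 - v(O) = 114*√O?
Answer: -173228130 + 5872140*I*√22 ≈ -1.7323e+8 + 2.7543e+7*I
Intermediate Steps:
v(O) = 3 - 114*√O
(-641 - 25114)*(6723 + v(-88)) = (-641 - 25114)*(6723 + (3 - 228*I*√22)) = -25755*(6723 + (3 - 228*I*√22)) = -25755*(6726 - 228*I*√22) = -173228130 + 5872140*I*√22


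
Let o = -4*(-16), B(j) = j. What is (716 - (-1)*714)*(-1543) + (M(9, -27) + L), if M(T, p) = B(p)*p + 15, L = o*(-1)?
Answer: -2205810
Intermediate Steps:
o = 64
L = -64 (L = 64*(-1) = -64)
M(T, p) = 15 + p² (M(T, p) = p*p + 15 = p² + 15 = 15 + p²)
(716 - (-1)*714)*(-1543) + (M(9, -27) + L) = (716 - (-1)*714)*(-1543) + ((15 + (-27)²) - 64) = (716 - 1*(-714))*(-1543) + ((15 + 729) - 64) = (716 + 714)*(-1543) + (744 - 64) = 1430*(-1543) + 680 = -2206490 + 680 = -2205810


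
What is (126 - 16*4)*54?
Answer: 3348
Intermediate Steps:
(126 - 16*4)*54 = (126 - 64)*54 = 62*54 = 3348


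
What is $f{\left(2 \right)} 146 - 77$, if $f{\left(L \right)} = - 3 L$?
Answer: $-953$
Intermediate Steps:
$f{\left(2 \right)} 146 - 77 = \left(-3\right) 2 \cdot 146 - 77 = \left(-6\right) 146 - 77 = -876 - 77 = -953$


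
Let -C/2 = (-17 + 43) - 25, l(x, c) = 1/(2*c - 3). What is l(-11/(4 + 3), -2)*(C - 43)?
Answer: 45/7 ≈ 6.4286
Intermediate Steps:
l(x, c) = 1/(-3 + 2*c)
C = -2 (C = -2*((-17 + 43) - 25) = -2*(26 - 25) = -2*1 = -2)
l(-11/(4 + 3), -2)*(C - 43) = (-2 - 43)/(-3 + 2*(-2)) = -45/(-3 - 4) = -45/(-7) = -⅐*(-45) = 45/7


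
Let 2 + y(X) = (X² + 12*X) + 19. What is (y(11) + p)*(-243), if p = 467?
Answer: -179091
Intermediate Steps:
y(X) = 17 + X² + 12*X (y(X) = -2 + ((X² + 12*X) + 19) = -2 + (19 + X² + 12*X) = 17 + X² + 12*X)
(y(11) + p)*(-243) = ((17 + 11² + 12*11) + 467)*(-243) = ((17 + 121 + 132) + 467)*(-243) = (270 + 467)*(-243) = 737*(-243) = -179091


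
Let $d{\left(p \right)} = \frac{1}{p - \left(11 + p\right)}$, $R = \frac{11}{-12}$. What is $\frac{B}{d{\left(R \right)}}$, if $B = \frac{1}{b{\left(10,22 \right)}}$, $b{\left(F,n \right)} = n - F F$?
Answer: $\frac{11}{78} \approx 0.14103$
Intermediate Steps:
$R = - \frac{11}{12}$ ($R = 11 \left(- \frac{1}{12}\right) = - \frac{11}{12} \approx -0.91667$)
$b{\left(F,n \right)} = n - F^{2}$
$d{\left(p \right)} = - \frac{1}{11}$ ($d{\left(p \right)} = \frac{1}{-11} = - \frac{1}{11}$)
$B = - \frac{1}{78}$ ($B = \frac{1}{22 - 10^{2}} = \frac{1}{22 - 100} = \frac{1}{-78} = - \frac{1}{78} \approx -0.012821$)
$\frac{B}{d{\left(R \right)}} = - \frac{1}{78 \left(- \frac{1}{11}\right)} = \left(- \frac{1}{78}\right) \left(-11\right) = \frac{11}{78}$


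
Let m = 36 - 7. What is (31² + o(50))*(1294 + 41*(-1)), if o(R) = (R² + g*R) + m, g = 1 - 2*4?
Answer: 3934420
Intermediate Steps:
m = 29
g = -7 (g = 1 - 8 = -7)
o(R) = 29 + R² - 7*R (o(R) = (R² - 7*R) + 29 = 29 + R² - 7*R)
(31² + o(50))*(1294 + 41*(-1)) = (31² + (29 + 50² - 7*50))*(1294 + 41*(-1)) = (961 + (29 + 2500 - 350))*(1294 - 41) = (961 + 2179)*1253 = 3140*1253 = 3934420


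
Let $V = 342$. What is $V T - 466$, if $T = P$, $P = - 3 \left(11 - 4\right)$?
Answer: $-7648$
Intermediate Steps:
$P = -21$ ($P = \left(-3\right) 7 = -21$)
$T = -21$
$V T - 466 = 342 \left(-21\right) - 466 = -7182 - 466 = -7648$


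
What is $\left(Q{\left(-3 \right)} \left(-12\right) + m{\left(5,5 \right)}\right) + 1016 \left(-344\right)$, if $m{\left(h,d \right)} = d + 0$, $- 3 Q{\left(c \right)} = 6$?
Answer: $-349475$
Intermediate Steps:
$Q{\left(c \right)} = -2$ ($Q{\left(c \right)} = \left(- \frac{1}{3}\right) 6 = -2$)
$m{\left(h,d \right)} = d$
$\left(Q{\left(-3 \right)} \left(-12\right) + m{\left(5,5 \right)}\right) + 1016 \left(-344\right) = \left(\left(-2\right) \left(-12\right) + 5\right) + 1016 \left(-344\right) = \left(24 + 5\right) - 349504 = 29 - 349504 = -349475$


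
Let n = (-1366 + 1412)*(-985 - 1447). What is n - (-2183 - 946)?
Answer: -108743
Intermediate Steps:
n = -111872 (n = 46*(-2432) = -111872)
n - (-2183 - 946) = -111872 - (-2183 - 946) = -111872 - 1*(-3129) = -111872 + 3129 = -108743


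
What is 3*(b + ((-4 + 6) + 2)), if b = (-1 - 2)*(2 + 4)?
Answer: -42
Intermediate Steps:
b = -18 (b = -3*6 = -18)
3*(b + ((-4 + 6) + 2)) = 3*(-18 + ((-4 + 6) + 2)) = 3*(-18 + (2 + 2)) = 3*(-18 + 4) = 3*(-14) = -42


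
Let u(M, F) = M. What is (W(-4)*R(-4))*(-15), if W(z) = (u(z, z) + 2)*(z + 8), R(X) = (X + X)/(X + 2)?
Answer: 480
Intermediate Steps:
R(X) = 2*X/(2 + X) (R(X) = (2*X)/(2 + X) = 2*X/(2 + X))
W(z) = (2 + z)*(8 + z) (W(z) = (z + 2)*(z + 8) = (2 + z)*(8 + z))
(W(-4)*R(-4))*(-15) = ((16 + (-4)² + 10*(-4))*(2*(-4)/(2 - 4)))*(-15) = ((16 + 16 - 40)*(2*(-4)/(-2)))*(-15) = -16*(-4)*(-1)/2*(-15) = -8*4*(-15) = -32*(-15) = 480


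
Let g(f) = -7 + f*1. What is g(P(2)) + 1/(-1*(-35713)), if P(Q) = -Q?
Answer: -321416/35713 ≈ -9.0000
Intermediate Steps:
g(f) = -7 + f
g(P(2)) + 1/(-1*(-35713)) = (-7 - 1*2) + 1/(-1*(-35713)) = (-7 - 2) + 1/35713 = -9 + 1/35713 = -321416/35713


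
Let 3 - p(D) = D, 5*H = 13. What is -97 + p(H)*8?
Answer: -469/5 ≈ -93.800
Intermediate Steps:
H = 13/5 (H = (1/5)*13 = 13/5 ≈ 2.6000)
p(D) = 3 - D
-97 + p(H)*8 = -97 + (3 - 1*13/5)*8 = -97 + (3 - 13/5)*8 = -97 + (2/5)*8 = -97 + 16/5 = -469/5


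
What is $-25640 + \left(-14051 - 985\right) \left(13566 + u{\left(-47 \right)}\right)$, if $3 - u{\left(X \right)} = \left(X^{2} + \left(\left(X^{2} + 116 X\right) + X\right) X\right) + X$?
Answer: $2153475388$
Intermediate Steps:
$u{\left(X \right)} = 3 - X - X^{2} - X \left(X^{2} + 117 X\right)$ ($u{\left(X \right)} = 3 - \left(\left(X^{2} + \left(\left(X^{2} + 116 X\right) + X\right) X\right) + X\right) = 3 - \left(\left(X^{2} + \left(X^{2} + 117 X\right) X\right) + X\right) = 3 - \left(\left(X^{2} + X \left(X^{2} + 117 X\right)\right) + X\right) = 3 - \left(X + X^{2} + X \left(X^{2} + 117 X\right)\right) = 3 - X - X^{2} - X \left(X^{2} + 117 X\right)$)
$-25640 + \left(-14051 - 985\right) \left(13566 + u{\left(-47 \right)}\right) = -25640 + \left(-14051 - 985\right) \left(13566 - \left(-103873 + 260662\right)\right) = -25640 + \left(-14051 - 985\right) \left(13566 + \left(3 + 47 - -103823 - 260662\right)\right) = -25640 + \left(-14051 - 985\right) \left(13566 + \left(3 + 47 + 103823 - 260662\right)\right) = -25640 - 15036 \left(13566 - 156789\right) = -25640 - -2153501028 = -25640 + 2153501028 = 2153475388$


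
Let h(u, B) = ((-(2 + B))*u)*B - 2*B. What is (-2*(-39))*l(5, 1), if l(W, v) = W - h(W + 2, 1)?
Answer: 2184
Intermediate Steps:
h(u, B) = -2*B + B*u*(-2 - B) (h(u, B) = ((-2 - B)*u)*B - 2*B = (u*(-2 - B))*B - 2*B = B*u*(-2 - B) - 2*B = -2*B + B*u*(-2 - B))
l(W, v) = 8 + 4*W (l(W, v) = W - (-1)*(2 + 2*(W + 2) + 1*(W + 2)) = W - (-1)*(2 + 2*(2 + W) + 1*(2 + W)) = W - (-1)*(2 + (4 + 2*W) + (2 + W)) = W - (-1)*(8 + 3*W) = W - (-8 - 3*W) = W + (8 + 3*W) = 8 + 4*W)
(-2*(-39))*l(5, 1) = (-2*(-39))*(8 + 4*5) = 78*(8 + 20) = 78*28 = 2184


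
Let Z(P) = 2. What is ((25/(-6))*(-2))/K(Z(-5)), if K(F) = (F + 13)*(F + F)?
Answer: 5/36 ≈ 0.13889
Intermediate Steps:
K(F) = 2*F*(13 + F) (K(F) = (13 + F)*(2*F) = 2*F*(13 + F))
((25/(-6))*(-2))/K(Z(-5)) = ((25/(-6))*(-2))/((2*2*(13 + 2))) = ((25*(-⅙))*(-2))/((2*2*15)) = -25/6*(-2)/60 = (25/3)*(1/60) = 5/36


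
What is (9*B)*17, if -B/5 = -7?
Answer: 5355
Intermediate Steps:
B = 35 (B = -5*(-7) = 35)
(9*B)*17 = (9*35)*17 = 315*17 = 5355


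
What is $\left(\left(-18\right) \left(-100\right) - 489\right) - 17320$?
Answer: $-16009$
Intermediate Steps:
$\left(\left(-18\right) \left(-100\right) - 489\right) - 17320 = \left(1800 - 489\right) - 17320 = 1311 - 17320 = -16009$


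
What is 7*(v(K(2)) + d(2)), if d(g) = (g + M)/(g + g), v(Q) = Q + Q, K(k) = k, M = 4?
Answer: 77/2 ≈ 38.500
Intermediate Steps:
v(Q) = 2*Q
d(g) = (4 + g)/(2*g) (d(g) = (g + 4)/(g + g) = (4 + g)/((2*g)) = (4 + g)*(1/(2*g)) = (4 + g)/(2*g))
7*(v(K(2)) + d(2)) = 7*(2*2 + (½)*(4 + 2)/2) = 7*(4 + (½)*(½)*6) = 7*(4 + 3/2) = 7*(11/2) = 77/2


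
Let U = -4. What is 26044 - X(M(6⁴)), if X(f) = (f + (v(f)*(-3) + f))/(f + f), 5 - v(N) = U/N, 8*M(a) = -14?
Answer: 1275993/49 ≈ 26041.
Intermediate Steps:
M(a) = -7/4 (M(a) = (⅛)*(-14) = -7/4)
v(N) = 5 + 4/N (v(N) = 5 - (-4)/N = 5 + 4/N)
X(f) = (-15 - 12/f + 2*f)/(2*f) (X(f) = (f + ((5 + 4/f)*(-3) + f))/(f + f) = (f + ((-15 - 12/f) + f))/((2*f)) = (f + (-15 + f - 12/f))*(1/(2*f)) = (-15 - 12/f + 2*f)*(1/(2*f)) = (-15 - 12/f + 2*f)/(2*f))
26044 - X(M(6⁴)) = 26044 - (1 - 6/(-7/4)² - 15/(2*(-7/4))) = 26044 - (1 - 6*16/49 - 15/2*(-4/7)) = 26044 - (1 - 96/49 + 30/7) = 26044 - 1*163/49 = 26044 - 163/49 = 1275993/49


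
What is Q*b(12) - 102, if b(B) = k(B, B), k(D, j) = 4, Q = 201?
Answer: 702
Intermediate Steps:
b(B) = 4
Q*b(12) - 102 = 201*4 - 102 = 804 - 102 = 702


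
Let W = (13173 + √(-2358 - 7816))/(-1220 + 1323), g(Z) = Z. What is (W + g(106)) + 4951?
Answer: 534044/103 + I*√10174/103 ≈ 5184.9 + 0.97928*I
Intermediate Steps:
W = 13173/103 + I*√10174/103 (W = (13173 + √(-10174))/103 = (13173 + I*√10174)*(1/103) = 13173/103 + I*√10174/103 ≈ 127.89 + 0.97928*I)
(W + g(106)) + 4951 = ((13173/103 + I*√10174/103) + 106) + 4951 = (24091/103 + I*√10174/103) + 4951 = 534044/103 + I*√10174/103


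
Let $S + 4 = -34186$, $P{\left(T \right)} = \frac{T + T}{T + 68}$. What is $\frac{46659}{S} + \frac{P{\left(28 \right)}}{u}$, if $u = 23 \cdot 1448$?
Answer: $- \frac{9323468351}{6831982560} \approx -1.3647$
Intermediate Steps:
$u = 33304$
$P{\left(T \right)} = \frac{2 T}{68 + T}$
$S = -34190$ ($S = -4 - 34186 = -34190$)
$\frac{46659}{S} + \frac{P{\left(28 \right)}}{u} = \frac{46659}{-34190} + \frac{2 \cdot 28 \frac{1}{68 + 28}}{33304} = 46659 \left(- \frac{1}{34190}\right) + 2 \cdot 28 \cdot \frac{1}{96} \cdot \frac{1}{33304} = - \frac{46659}{34190} + 2 \cdot 28 \cdot \frac{1}{96} \cdot \frac{1}{33304} = - \frac{46659}{34190} + \frac{7}{12} \cdot \frac{1}{33304} = - \frac{46659}{34190} + \frac{7}{399648} = - \frac{9323468351}{6831982560}$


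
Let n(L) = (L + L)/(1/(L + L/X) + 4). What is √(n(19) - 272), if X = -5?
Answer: 2*I*√6269610/309 ≈ 16.207*I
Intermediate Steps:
n(L) = 2*L/(4 + 5/(4*L)) (n(L) = (L + L)/(1/(L + L/(-5)) + 4) = (2*L)/(1/(L + L*(-⅕)) + 4) = (2*L)/(1/(L - L/5) + 4) = (2*L)/(1/(4*L/5) + 4) = (2*L)/(5/(4*L) + 4) = (2*L)/(4 + 5/(4*L)) = 2*L/(4 + 5/(4*L)))
√(n(19) - 272) = √(8*19²/(5 + 16*19) - 272) = √(8*361/(5 + 304) - 272) = √(8*361/309 - 272) = √(8*361*(1/309) - 272) = √(2888/309 - 272) = √(-81160/309) = 2*I*√6269610/309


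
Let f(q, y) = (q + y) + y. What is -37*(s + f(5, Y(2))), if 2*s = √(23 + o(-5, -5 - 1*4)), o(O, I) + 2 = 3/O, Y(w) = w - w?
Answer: -185 - 37*√510/10 ≈ -268.56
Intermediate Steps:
Y(w) = 0
f(q, y) = q + 2*y
o(O, I) = -2 + 3/O
s = √510/10 (s = √(23 + (-2 + 3/(-5)))/2 = √(23 + (-2 + 3*(-⅕)))/2 = √(23 + (-2 - ⅗))/2 = √(23 - 13/5)/2 = √(102/5)/2 = (√510/5)/2 = √510/10 ≈ 2.2583)
-37*(s + f(5, Y(2))) = -37*(√510/10 + (5 + 2*0)) = -37*(√510/10 + (5 + 0)) = -37*(√510/10 + 5) = -37*(5 + √510/10) = -185 - 37*√510/10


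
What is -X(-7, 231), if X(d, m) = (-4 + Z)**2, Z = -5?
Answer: -81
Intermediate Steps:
X(d, m) = 81 (X(d, m) = (-4 - 5)**2 = (-9)**2 = 81)
-X(-7, 231) = -1*81 = -81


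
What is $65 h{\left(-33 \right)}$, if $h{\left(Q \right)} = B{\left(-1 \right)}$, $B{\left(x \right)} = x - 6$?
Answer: $-455$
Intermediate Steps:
$B{\left(x \right)} = -6 + x$
$h{\left(Q \right)} = -7$ ($h{\left(Q \right)} = -6 - 1 = -7$)
$65 h{\left(-33 \right)} = 65 \left(-7\right) = -455$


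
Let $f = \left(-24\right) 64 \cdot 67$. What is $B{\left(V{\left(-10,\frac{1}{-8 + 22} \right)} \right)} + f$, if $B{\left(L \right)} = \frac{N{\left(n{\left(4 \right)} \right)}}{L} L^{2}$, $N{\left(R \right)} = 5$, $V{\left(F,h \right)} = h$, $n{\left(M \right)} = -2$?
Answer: $- \frac{1440763}{14} \approx -1.0291 \cdot 10^{5}$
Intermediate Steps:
$B{\left(L \right)} = 5 L$ ($B{\left(L \right)} = \frac{5}{L} L^{2} = 5 L$)
$f = -102912$ ($f = \left(-1536\right) 67 = -102912$)
$B{\left(V{\left(-10,\frac{1}{-8 + 22} \right)} \right)} + f = \frac{5}{-8 + 22} - 102912 = \frac{5}{14} - 102912 = - \frac{1440763}{14}$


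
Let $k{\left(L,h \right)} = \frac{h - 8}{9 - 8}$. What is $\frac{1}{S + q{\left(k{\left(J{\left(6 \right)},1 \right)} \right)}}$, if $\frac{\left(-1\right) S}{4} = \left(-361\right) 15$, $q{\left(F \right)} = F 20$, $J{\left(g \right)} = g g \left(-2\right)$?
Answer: $\frac{1}{21520} \approx 4.6468 \cdot 10^{-5}$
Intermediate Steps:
$J{\left(g \right)} = - 2 g^{2}$ ($J{\left(g \right)} = g^{2} \left(-2\right) = - 2 g^{2}$)
$k{\left(L,h \right)} = -8 + h$ ($k{\left(L,h \right)} = \frac{-8 + h}{1} = \left(-8 + h\right) 1 = -8 + h$)
$q{\left(F \right)} = 20 F$
$S = 21660$ ($S = - 4 \left(\left(-361\right) 15\right) = \left(-4\right) \left(-5415\right) = 21660$)
$\frac{1}{S + q{\left(k{\left(J{\left(6 \right)},1 \right)} \right)}} = \frac{1}{21660 + 20 \left(-8 + 1\right)} = \frac{1}{21660 + 20 \left(-7\right)} = \frac{1}{21660 - 140} = \frac{1}{21520}$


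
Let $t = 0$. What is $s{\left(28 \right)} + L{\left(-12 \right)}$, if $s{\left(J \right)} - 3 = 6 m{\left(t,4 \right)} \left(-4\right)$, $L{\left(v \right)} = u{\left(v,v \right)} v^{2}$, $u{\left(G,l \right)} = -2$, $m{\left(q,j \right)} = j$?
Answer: $-381$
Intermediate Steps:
$L{\left(v \right)} = - 2 v^{2}$
$s{\left(J \right)} = -93$ ($s{\left(J \right)} = 3 + 6 \cdot 4 \left(-4\right) = 3 + 24 \left(-4\right) = 3 - 96 = -93$)
$s{\left(28 \right)} + L{\left(-12 \right)} = -93 - 2 \left(-12\right)^{2} = -93 - 288 = -381$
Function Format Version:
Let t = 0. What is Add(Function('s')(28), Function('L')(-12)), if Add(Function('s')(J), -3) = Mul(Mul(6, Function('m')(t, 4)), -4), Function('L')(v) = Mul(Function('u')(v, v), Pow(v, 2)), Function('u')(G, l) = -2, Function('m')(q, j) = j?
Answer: -381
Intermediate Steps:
Function('L')(v) = Mul(-2, Pow(v, 2))
Function('s')(J) = -93 (Function('s')(J) = Add(3, Mul(Mul(6, 4), -4)) = Add(3, Mul(24, -4)) = Add(3, -96) = -93)
Add(Function('s')(28), Function('L')(-12)) = Add(-93, Mul(-2, Pow(-12, 2))) = Add(-93, Mul(-2, 144)) = Add(-93, -288) = -381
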